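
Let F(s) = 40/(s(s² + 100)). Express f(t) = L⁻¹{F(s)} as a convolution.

40/(s(s² + 100)) = (1/s)·(40/(s² + 100)) = L{1}·L{4·sin(10t)}. So f(t) = 1*(4·sin(10t)) = ∫₀ᵗ 4·sin(10τ) dτ

Final answer: ∫₀ᵗ 4·sin(10τ) dτ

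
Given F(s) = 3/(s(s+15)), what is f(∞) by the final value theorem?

f(∞) = lim_{s→0} s·3/(s(s+15)) = lim_{s→0} 3/(s+15) = 3/15 = 1/5

Final answer: 1/5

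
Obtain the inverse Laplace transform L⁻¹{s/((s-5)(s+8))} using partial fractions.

Using partial fractions, f(t) = (5e^(5t) + 8e^(-8t))/13

Final answer: (5e^(5t) + 8e^(-8t))/13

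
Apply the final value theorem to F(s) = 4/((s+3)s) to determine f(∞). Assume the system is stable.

f(∞) = lim_{s→0} sF(s) = lim_{s→0} 4/(s+3) = 4/3

Final answer: 4/3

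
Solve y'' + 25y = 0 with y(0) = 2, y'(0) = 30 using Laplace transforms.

L{y''} + 25L{y} = 0. s²Y - 2s - 30 + 25Y = 0. Y(s² + 25) = 2s + 30. Y = (2s + 30)/(s² + 25). Inverting: y(t) = 2cos(5t) + 6sin(5t)

Final answer: y(t) = 2cos(5t) + 6sin(5t)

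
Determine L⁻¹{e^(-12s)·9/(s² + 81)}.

L⁻¹{9/(s² + 81)} = sin(9t). By the time shift theorem, L⁻¹{e^(-as)F(s)} = u(t-a)f(t-a) with a=12, so L⁻¹{e^(-12s)·9/(s² + 81)} = u(t-12)·sin(9(t-12))

Final answer: u(t-12)·sin(9(t-12))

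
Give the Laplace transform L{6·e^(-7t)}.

L{e^(at)} = 1/(s-a), so L{e^(-7t)} = 1/(s+7). Then L{6·e^(-7t)} = 6/(s+7)

Final answer: 6/(s+7)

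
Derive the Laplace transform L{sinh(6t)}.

L{sinh(ωt)} = ω/(s² - ω²), so L{sinh(6t)} = 6/(s² - 36)

Final answer: 6/(s² - 36)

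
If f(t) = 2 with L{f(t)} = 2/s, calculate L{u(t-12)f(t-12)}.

Time shift theorem: L{u(t-a)f(t-a)} = e^(-as)F(s). Here a=12, F(s) = 2/s, so L{u(t-12)f(t-12)} = e^(-12s)·2/s

Final answer: e^(-12s)·2/s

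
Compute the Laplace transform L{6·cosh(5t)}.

L{cosh(ωt)} = s/(s² - ω²), so L{cosh(5t)} = s/(s² - 25). Then L{6·cosh(5t)} = 6·s/(s² - 25) = 6s/(s² - 25)

Final answer: 6s/(s² - 25)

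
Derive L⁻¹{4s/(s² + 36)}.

This is the form c·s/(s² + a²) with a = 6, c = 4. L⁻¹ = 4·cos(6t)

Final answer: 4·cos(6t)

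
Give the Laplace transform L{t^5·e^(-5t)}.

L{t^n·e^(at)} = n!/(s-a)^(n+1), so L{t^5·e^(-5t)} = 120/(s+5)^6

Final answer: 120/(s+5)^6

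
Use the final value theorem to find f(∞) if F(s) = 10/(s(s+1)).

f(∞) = lim_{s→0} s·10/(s(s+1)) = lim_{s→0} 10/(s+1) = 10/1 = 10

Final answer: 10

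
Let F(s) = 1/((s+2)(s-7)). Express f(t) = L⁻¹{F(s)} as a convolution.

1/((s+2)(s-7)) = (1/(s+2))·(1/(s-7)) = L{e^(-2t)}·L{e^(7t)}. So f(t) = e^(-2t)*e^(7t) = ∫₀ᵗ e^(-2τ)·e^(7(t-τ)) dτ

Final answer: ∫₀ᵗ e^(-2τ)·e^(7(t-τ)) dτ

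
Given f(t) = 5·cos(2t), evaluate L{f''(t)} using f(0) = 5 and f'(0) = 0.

F(s) = 5s/(s² + 4). L{f''(t)} = s²F(s) - sf(0) - f'(0) = 5s³/(s² + 4) - 5s = (5s³ - 5s(s² + 4))/(s² + 4) = -20s/(s² + 4)

Final answer: -20s/(s² + 4)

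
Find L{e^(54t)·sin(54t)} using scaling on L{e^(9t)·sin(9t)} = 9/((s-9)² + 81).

Scaling with a=6: L{e^(54t)·sin(54t)} = (1/6) · 9/((s/6-9)² + 81). Simplifying: 54/((s-54)² + 2916)

Final answer: 54/((s-54)² + 2916)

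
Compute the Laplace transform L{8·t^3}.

L{t^n} = n!/s^(n+1), so L{t^3} = 6/s^4. Then L{8·t^3} = 8·6/s^4 = 48/s^4

Final answer: 48/s^4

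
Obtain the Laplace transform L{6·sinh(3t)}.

L{sinh(ωt)} = ω/(s² - ω²), so L{sinh(3t)} = 3/(s² - 9). Then L{6·sinh(3t)} = 6·3/(s² - 9) = 18/(s² - 9)

Final answer: 18/(s² - 9)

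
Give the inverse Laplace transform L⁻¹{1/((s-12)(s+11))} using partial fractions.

Decompose: A/(s-12) + B/(s+11). A = 1/23, B = -1/23. f(t) = (e^(12t) - e^(-11t))/23

Final answer: (e^(12t) - e^(-11t))/23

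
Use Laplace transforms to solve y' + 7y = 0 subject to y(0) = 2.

L{y'} + 7L{y} = 0. sY - 2 + 7Y = 0. Y(s+7) = 2. Y = 2/(s+7)

Final answer: y(t) = 2e^(-7t)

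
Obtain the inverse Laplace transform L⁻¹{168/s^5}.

L⁻¹{n!/s^(n+1)} = t^n with n=4. So L⁻¹{24/s^5} = t^4, and L⁻¹{168/s^5} = (168/24)·t^4 = 7·t^4

Final answer: 7·t^4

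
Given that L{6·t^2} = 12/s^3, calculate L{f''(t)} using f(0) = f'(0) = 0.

L{f''(t)} = s²F(s) - sf(0) - f'(0) = s²·12/s^3 - 0 - 0 = 12/s

Final answer: 12/s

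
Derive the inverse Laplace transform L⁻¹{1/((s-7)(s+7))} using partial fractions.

Decompose: A/(s-7) + B/(s+7). A = 1/14, B = -1/14. f(t) = (e^(7t) - e^(-7t))/14

Final answer: (e^(7t) - e^(-7t))/14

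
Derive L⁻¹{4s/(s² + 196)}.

This is the form c·s/(s² + a²) with a = 14, c = 4. L⁻¹ = 4·cos(14t)

Final answer: 4·cos(14t)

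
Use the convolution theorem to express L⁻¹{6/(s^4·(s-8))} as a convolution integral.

6/(s^4·(s-8)) = (6/s^4)·(1/(s-8)) = L{t^3}·L{e^(8t)}. So f(t) = t^3*e^(8t) = ∫₀ᵗ τ^3·e^(8(t-τ)) dτ

Final answer: ∫₀ᵗ τ^3·e^(8(t-τ)) dτ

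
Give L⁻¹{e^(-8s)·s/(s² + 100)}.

L⁻¹{s/(s² + 100)} = cos(10t). By the time shift theorem, L⁻¹{e^(-as)F(s)} = u(t-a)f(t-a) with a=8, so L⁻¹{e^(-8s)·s/(s² + 100)} = u(t-8)·cos(10(t-8))

Final answer: u(t-8)·cos(10(t-8))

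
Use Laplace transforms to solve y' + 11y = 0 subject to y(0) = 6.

L{y'} + 11L{y} = 0. sY - 6 + 11Y = 0. Y(s+11) = 6. Y = 6/(s+11)

Final answer: y(t) = 6e^(-11t)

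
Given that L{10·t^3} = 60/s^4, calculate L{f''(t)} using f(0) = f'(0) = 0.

L{f''(t)} = s²F(s) - sf(0) - f'(0) = s²·60/s^4 - 0 - 0 = 60/s^2

Final answer: 60/s^2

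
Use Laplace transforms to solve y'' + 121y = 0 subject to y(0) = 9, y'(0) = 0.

L{y''} + 121L{y} = 0. s²Y - 9s - 0 + 121Y = 0. Y(s² + 121) = 9s. Y = (9s)/(s² + 121). Inverting: y(t) = 9cos(11t)

Final answer: y(t) = 9cos(11t)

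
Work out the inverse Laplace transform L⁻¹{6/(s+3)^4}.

L⁻¹{n!/(s-a)^(n+1)} = t^n·e^(at) with n=3, a=-3. So L⁻¹{6/(s+3)^4} = t^3·e^(-3t)

Final answer: t^3·e^(-3t)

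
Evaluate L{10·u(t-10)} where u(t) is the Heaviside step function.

L{u(t-a)} = e^(-as)/s. Here a=10, so L{u(t-10)} = e^(-10s)/s, and L{10·u(t-10)} = 10·e^(-10s)/s

Final answer: 10·e^(-10s)/s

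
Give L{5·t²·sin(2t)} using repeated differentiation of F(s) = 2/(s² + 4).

F(s) = 2/(s² + 4). F'(s) = -4s/(s² + 4)². F''(s) = -4(4 - 3s²)/(s² + 4)³ = (12s² - 16)/(s² + 4)³. So L{t²·sin(2t)} = (-1)² F''(s) = (12s² - 16)/(s² + 4)³. Then L{5·t²·sin(2t)} = 5·(12s² - 16)/(s² + 4)³ = (60s² - 80)/(s² + 4)³

Final answer: (60s² - 80)/(s² + 4)³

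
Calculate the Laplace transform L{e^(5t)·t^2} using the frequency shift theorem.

L{e^(at)·t^n} = n!/(s-a)^(n+1), so L{e^(5t)·t^2} = 2/(s-5)^3

Final answer: 2/(s-5)^3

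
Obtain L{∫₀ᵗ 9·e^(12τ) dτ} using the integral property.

L{∫₀ᵗ f(τ)dτ} = F(s)/s with F(s) = 9/(s-12), so L{∫₀ᵗ 9·e^(12τ) dτ} = 9/(s(s-12))

Final answer: 9/(s(s-12))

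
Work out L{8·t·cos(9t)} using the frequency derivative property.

L{cos(9t)} = s/(s² + 81). Derivative: d/ds[s/(s² + 81)] = [(s² + 81) - s·2s]/(s² + 81)² = (81 - s²)/(s² + 81)². So L{t·cos(9t)} = -F'(s) = (s² - 81)/(s² + 81)². Then L{8·t·cos(9t)} = 8·(s² - 81)/(s² + 81)²

Final answer: 8·(s² - 81)/(s² + 81)²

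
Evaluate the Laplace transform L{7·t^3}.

L{t^n} = n!/s^(n+1), so L{t^3} = 6/s^4. Then L{7·t^3} = 7·6/s^4 = 42/s^4

Final answer: 42/s^4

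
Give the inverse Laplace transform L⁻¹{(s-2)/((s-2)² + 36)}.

Using frequency shift, L⁻¹{(s-2)/((s-2)² + 36)} = e^(2t)·cos(6t)

Final answer: e^(2t)·cos(6t)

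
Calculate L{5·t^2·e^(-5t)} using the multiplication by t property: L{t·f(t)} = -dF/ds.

Using L{t^n·e^(at)} = n!/(s-a)^(n+1), L{t^2·e^(-5t)} = 2/(s+5)^3, so L{5·t^2·e^(-5t)} = 5·2/(s+5)^3 = 10/(s+5)^3

Final answer: 10/(s+5)^3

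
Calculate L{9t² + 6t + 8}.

L{9t² + 6t + 8} = 9·2/s³ + 6/s² + 8/s = 18/s³ + 6/s² + 8/s

Final answer: 18/s³ + 6/s² + 8/s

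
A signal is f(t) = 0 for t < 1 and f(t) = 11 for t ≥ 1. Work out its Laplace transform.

f(t) = 11·u(t-1). L{u(t-1)} = e^(-s)/s, so L{f(t)} = 11·e^(-s)/s

Final answer: 11·e^(-s)/s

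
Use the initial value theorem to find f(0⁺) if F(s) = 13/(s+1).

f(0⁺) = lim_{s→∞} s·13/(s+1) = lim_{s→∞} 13s/(s+1) = 13

Final answer: 13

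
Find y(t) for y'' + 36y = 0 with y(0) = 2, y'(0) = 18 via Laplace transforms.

L{y''} + 36L{y} = 0. s²Y - 2s - 18 + 36Y = 0. Y(s² + 36) = 2s + 18. Y = (2s + 18)/(s² + 36). Inverting: y(t) = 2cos(6t) + 3sin(6t)

Final answer: y(t) = 2cos(6t) + 3sin(6t)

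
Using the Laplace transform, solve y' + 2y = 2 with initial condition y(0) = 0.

sY + 2Y = 2/s. Y = 2/(s(s+2)). Partial fractions: Y = 1/s - 1/(s+2)

Final answer: y(t) = (1 - e^(-2t))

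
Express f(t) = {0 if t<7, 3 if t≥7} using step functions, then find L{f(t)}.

f(t) = 3·u(t-7). L{u(t-7)} = e^(-7s)/s, so L{f(t)} = 3·e^(-7s)/s

Final answer: 3·e^(-7s)/s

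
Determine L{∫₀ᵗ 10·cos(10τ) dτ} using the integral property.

L{∫₀ᵗ f(τ)dτ} = F(s)/s with F(s) = 10s/(s² + 100), so the result is (10s/(s² + 100))/s = 10/(s² + 100)

Final answer: 10/(s² + 100)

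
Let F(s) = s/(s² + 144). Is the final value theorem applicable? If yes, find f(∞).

The final value theorem requires all poles of sF(s) in the left half-plane. sF(s) = s²/(s² + 144) has poles at s = ±12i (imaginary axis). Theorem does NOT apply (oscillatory system).

Final answer: Not applicable (oscillatory)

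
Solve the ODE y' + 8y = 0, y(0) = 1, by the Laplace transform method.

L{y'} + 8L{y} = 0. sY - 1 + 8Y = 0. Y(s+8) = 1. Y = 1/(s+8)

Final answer: y(t) = e^(-8t)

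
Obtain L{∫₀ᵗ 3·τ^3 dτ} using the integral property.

L{∫₀ᵗ f(τ)dτ} = F(s)/s with f(t) = 3t^3. F(s) = 18/s^4, so L{∫₀ᵗ 3·τ^3 dτ} = (18/s^4)/s = 18/s^5. (Check: ∫₀ᵗ 3·τ^3 dτ = 3t^4/4.)

Final answer: 18/s^5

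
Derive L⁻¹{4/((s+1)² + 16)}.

Form: b/((s-a)² + b²) → e^(at)sin(bt). With a=-1, b=4

Final answer: e^(-t)·sin(4t)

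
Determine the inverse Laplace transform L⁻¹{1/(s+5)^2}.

L⁻¹{n!/(s-a)^(n+1)} = t^n·e^(at), so L⁻¹{1/(s+5)^2} = t·e^(-5t)

Final answer: t·e^(-5t)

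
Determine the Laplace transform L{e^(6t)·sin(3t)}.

L{e^(at)·sin(ωt)} = ω/((s-a)² + ω²), so L{e^(6t)·sin(3t)} = 3/((s-6)² + 9)

Final answer: 3/((s-6)² + 9)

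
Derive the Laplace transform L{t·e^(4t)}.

L{t^n·e^(at)} = n!/(s-a)^(n+1), so L{t·e^(4t)} = 1/(s-4)^2

Final answer: 1/(s-4)^2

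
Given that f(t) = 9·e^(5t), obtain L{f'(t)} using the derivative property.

f(0) = 9, F(s) = 9/(s-5). L{f'(t)} = s·F(s) - f(0) = 9s/(s-5) - 9 = (9s - 9(s-5))/(s-5) = 45/(s-5)

Final answer: 45/(s-5)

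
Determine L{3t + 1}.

L{3t + 1} = 3·L{t} + L{1} = 3/s² + 1/s

Final answer: 3/s² + 1/s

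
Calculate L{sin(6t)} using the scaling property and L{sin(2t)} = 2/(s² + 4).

Using L{f(at)} = (1/a)F(s/a) with a=3: L{sin(6t)} = (1/3) · 2/((s/3)² + 4) = (1/3) · 2·9/(s² + 36) = 6/(s² + 36)

Final answer: 6/(s² + 36)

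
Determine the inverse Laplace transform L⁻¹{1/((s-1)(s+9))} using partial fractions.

Decompose: A/(s-1) + B/(s+9). A = 1/10, B = -1/10. f(t) = (e^t - e^(-9t))/10

Final answer: (e^t - e^(-9t))/10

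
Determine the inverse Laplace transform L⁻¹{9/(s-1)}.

L⁻¹{1/(s-a)} = e^(at), so L⁻¹{1/(s-1)} = e^t, and L⁻¹{9/(s-1)} = 9·e^t

Final answer: 9·e^t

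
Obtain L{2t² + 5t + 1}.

L{2t² + 5t + 1} = 2·2/s³ + 5/s² + 1/s = 4/s³ + 5/s² + 1/s

Final answer: 4/s³ + 5/s² + 1/s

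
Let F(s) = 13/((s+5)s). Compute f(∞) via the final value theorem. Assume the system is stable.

f(∞) = lim_{s→0} sF(s) = lim_{s→0} 13/(s+5) = 13/5

Final answer: 13/5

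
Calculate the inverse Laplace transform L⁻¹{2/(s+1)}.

L⁻¹{1/(s-a)} = e^(at), so L⁻¹{1/(s+1)} = e^(-t), and L⁻¹{2/(s+1)} = 2·e^(-t)

Final answer: 2·e^(-t)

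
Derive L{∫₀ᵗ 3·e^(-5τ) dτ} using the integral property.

L{∫₀ᵗ f(τ)dτ} = F(s)/s with F(s) = 3/(s+5), so L{∫₀ᵗ 3·e^(-5τ) dτ} = 3/(s(s+5))

Final answer: 3/(s(s+5))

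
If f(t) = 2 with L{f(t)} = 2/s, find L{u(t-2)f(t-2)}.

Time shift theorem: L{u(t-a)f(t-a)} = e^(-as)F(s). Here a=2, F(s) = 2/s, so L{u(t-2)f(t-2)} = e^(-2s)·2/s

Final answer: e^(-2s)·2/s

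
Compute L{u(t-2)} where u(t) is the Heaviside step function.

L{u(t-a)} = e^(-as)/s. Here a=2, so L{u(t-2)} = e^(-2s)/s

Final answer: e^(-2s)/s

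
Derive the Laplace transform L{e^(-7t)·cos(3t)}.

L{e^(at)·cos(ωt)} = (s-a)/((s-a)² + ω²), so L{e^(-7t)·cos(3t)} = (s+7)/((s+7)² + 9)

Final answer: (s+7)/((s+7)² + 9)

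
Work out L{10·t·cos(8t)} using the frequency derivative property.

L{cos(8t)} = s/(s² + 64). Derivative: d/ds[s/(s² + 64)] = [(s² + 64) - s·2s]/(s² + 64)² = (64 - s²)/(s² + 64)². So L{t·cos(8t)} = -F'(s) = (s² - 64)/(s² + 64)². Then L{10·t·cos(8t)} = 10·(s² - 64)/(s² + 64)²

Final answer: 10·(s² - 64)/(s² + 64)²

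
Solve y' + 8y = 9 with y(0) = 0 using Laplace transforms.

sY + 8Y = 9/s. Y = 9/(s(s+8)). Partial fractions: Y = 9/8/s - 9/8/(s+8)

Final answer: y(t) = 9/8(1 - e^(-8t))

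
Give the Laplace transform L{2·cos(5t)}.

L{cos(ωt)} = s/(s² + ω²), so L{cos(5t)} = s/(s² + 25). Then L{2·cos(5t)} = 2·s/(s² + 25) = 2s/(s² + 25)

Final answer: 2s/(s² + 25)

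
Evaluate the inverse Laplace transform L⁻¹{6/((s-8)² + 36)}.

Using frequency shift, L⁻¹{6/((s-8)² + 36)} = e^(8t)·sin(6t)

Final answer: e^(8t)·sin(6t)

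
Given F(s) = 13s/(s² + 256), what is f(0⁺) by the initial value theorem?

f(0⁺) = lim_{s→∞} s·13s/(s² + 256) = lim_{s→∞} 13s²/(s² + 256) = 13

Final answer: 13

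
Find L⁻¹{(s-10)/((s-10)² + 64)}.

Using frequency shift: L⁻¹{(s-a)/((s-a)² + b²)} = e^(at)cos(bt). Here a=10, b=8

Final answer: e^(10t)·cos(8t)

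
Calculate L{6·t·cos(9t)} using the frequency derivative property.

L{cos(9t)} = s/(s² + 81). Derivative: d/ds[s/(s² + 81)] = [(s² + 81) - s·2s]/(s² + 81)² = (81 - s²)/(s² + 81)². So L{t·cos(9t)} = -F'(s) = (s² - 81)/(s² + 81)². Then L{6·t·cos(9t)} = 6·(s² - 81)/(s² + 81)²

Final answer: 6·(s² - 81)/(s² + 81)²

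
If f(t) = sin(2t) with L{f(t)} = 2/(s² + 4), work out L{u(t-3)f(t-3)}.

Time shift theorem: L{u(t-a)f(t-a)} = e^(-as)F(s). Here a=3, F(s) = 2/(s² + 4), so L{u(t-3)f(t-3)} = e^(-3s)·2/(s² + 4)

Final answer: e^(-3s)·2/(s² + 4)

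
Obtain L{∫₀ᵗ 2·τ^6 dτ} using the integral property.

L{∫₀ᵗ f(τ)dτ} = F(s)/s with f(t) = 2t^6. F(s) = 1440/s^7, so L{∫₀ᵗ 2·τ^6 dτ} = (1440/s^7)/s = 1440/s^8. (Check: ∫₀ᵗ 2·τ^6 dτ = 2t^7/7.)

Final answer: 1440/s^8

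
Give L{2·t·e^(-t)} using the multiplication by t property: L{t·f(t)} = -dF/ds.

Using L{t^n·e^(at)} = n!/(s-a)^(n+1), L{t·e^(-t)} = 1/(s+1)^2, so L{2·t·e^(-t)} = 2·1/(s+1)^2 = 2/(s+1)^2

Final answer: 2/(s+1)^2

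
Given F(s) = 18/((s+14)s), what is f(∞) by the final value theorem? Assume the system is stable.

f(∞) = lim_{s→0} sF(s) = lim_{s→0} 18/(s+14) = 9/7

Final answer: 9/7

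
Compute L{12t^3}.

L{t^n} = n!/s^(n+1). So L{12t^3} = 12·3!/s^4 = 72/s^4

Final answer: 72/s^4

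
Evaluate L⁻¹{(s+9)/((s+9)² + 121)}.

Using frequency shift: L⁻¹{(s-a)/((s-a)² + b²)} = e^(at)cos(bt). Here a=-9, b=11

Final answer: e^(-9t)·cos(11t)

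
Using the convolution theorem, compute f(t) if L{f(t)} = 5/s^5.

5/s^5 = (5/s)·(1/s^4) = L{5}·L{t^3/6}. By convolution, f(t) = 5*t^3/6 = ∫₀ᵗ 5·τ^3/6 dτ = 5·t^4/24

Final answer: 5·t^4/24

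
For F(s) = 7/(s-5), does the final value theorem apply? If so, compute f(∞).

sF(s) = 7s/(s-5) has a pole at s = 5 in the right half-plane. Theorem does NOT apply (unstable system; f(t) = 7·e^(5t) grows without bound).

Final answer: Not applicable (unstable)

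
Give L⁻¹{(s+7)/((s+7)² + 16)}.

Using frequency shift: L⁻¹{(s-a)/((s-a)² + b²)} = e^(at)cos(bt). Here a=-7, b=4

Final answer: e^(-7t)·cos(4t)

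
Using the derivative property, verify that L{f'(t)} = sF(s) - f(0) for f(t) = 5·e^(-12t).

f'(t) = -60e^(-12t). Direct: L{f'(t)} = -60/(s+12). Property: s·5/(s+12) - 5 = (5s - 5(s+12))/(s+12) = -60/(s+12). ✓

Final answer: -60/(s+12)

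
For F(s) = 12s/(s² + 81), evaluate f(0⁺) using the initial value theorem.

f(0⁺) = lim_{s→∞} s·12s/(s² + 81) = lim_{s→∞} 12s²/(s² + 81) = 12

Final answer: 12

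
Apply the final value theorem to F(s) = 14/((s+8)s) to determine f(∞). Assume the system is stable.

f(∞) = lim_{s→0} sF(s) = lim_{s→0} 14/(s+8) = 7/4

Final answer: 7/4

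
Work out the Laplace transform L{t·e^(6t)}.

L{t^n·e^(at)} = n!/(s-a)^(n+1), so L{t·e^(6t)} = 1/(s-6)^2

Final answer: 1/(s-6)^2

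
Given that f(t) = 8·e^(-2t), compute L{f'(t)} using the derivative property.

f(0) = 8, F(s) = 8/(s+2). L{f'(t)} = s·F(s) - f(0) = 8s/(s+2) - 8 = (8s - 8(s+2))/(s+2) = -16/(s+2)

Final answer: -16/(s+2)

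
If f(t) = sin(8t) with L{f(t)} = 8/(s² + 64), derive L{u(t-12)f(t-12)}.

Time shift theorem: L{u(t-a)f(t-a)} = e^(-as)F(s). Here a=12, F(s) = 8/(s² + 64), so L{u(t-12)f(t-12)} = e^(-12s)·8/(s² + 64)

Final answer: e^(-12s)·8/(s² + 64)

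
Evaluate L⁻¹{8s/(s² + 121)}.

This is the form c·s/(s² + a²) with a = 11, c = 8. L⁻¹ = 8·cos(11t)

Final answer: 8·cos(11t)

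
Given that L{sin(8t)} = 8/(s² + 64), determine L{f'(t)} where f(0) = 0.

L{f'(t)} = s·F(s) - f(0) = s·8/(s² + 64) - 0 = 8s/(s² + 64)

Final answer: 8s/(s² + 64)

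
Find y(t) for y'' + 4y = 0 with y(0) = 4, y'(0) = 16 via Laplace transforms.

L{y''} + 4L{y} = 0. s²Y - 4s - 16 + 4Y = 0. Y(s² + 4) = 4s + 16. Y = (4s + 16)/(s² + 4). Inverting: y(t) = 4cos(2t) + 8sin(2t)

Final answer: y(t) = 4cos(2t) + 8sin(2t)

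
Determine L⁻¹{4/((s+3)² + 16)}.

Form: b/((s-a)² + b²) → e^(at)sin(bt). With a=-3, b=4

Final answer: e^(-3t)·sin(4t)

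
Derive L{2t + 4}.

L{2t + 4} = 2·L{t} + 4·L{1} = 2/s² + 4/s

Final answer: 2/s² + 4/s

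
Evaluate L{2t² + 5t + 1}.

L{2t² + 5t + 1} = 2·2/s³ + 5/s² + 1/s = 4/s³ + 5/s² + 1/s

Final answer: 4/s³ + 5/s² + 1/s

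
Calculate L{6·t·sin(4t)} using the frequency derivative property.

L{sin(4t)} = 4/(s² + 16). By L{t·f(t)} = -F'(s): -d/ds[4/(s² + 16)] = -(4)·(-2s)/(s² + 16)² = 8s/(s² + 16)². Then L{6·t·sin(4t)} = 6·8s/(s² + 16)² = 48s/(s² + 16)²

Final answer: 48s/(s² + 16)²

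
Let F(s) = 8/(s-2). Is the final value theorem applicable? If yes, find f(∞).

sF(s) = 8s/(s-2) has a pole at s = 2 in the right half-plane. Theorem does NOT apply (unstable system; f(t) = 8·e^(2t) grows without bound).

Final answer: Not applicable (unstable)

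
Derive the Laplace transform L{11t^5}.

L{11t^5} = 11 · L{t^5} = 11 · 120/s^6 = 1320/s^6

Final answer: 1320/s^6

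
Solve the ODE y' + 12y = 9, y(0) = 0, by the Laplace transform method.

sY + 12Y = 9/s. Y = 9/(s(s+12)). Partial fractions: Y = 3/4/s - 3/4/(s+12)

Final answer: y(t) = 3/4(1 - e^(-12t))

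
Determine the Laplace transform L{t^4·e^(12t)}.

L{t^n·e^(at)} = n!/(s-a)^(n+1), so L{t^4·e^(12t)} = 24/(s-12)^5

Final answer: 24/(s-12)^5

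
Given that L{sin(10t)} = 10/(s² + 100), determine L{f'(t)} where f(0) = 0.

L{f'(t)} = s·F(s) - f(0) = s·10/(s² + 100) - 0 = 10s/(s² + 100)

Final answer: 10s/(s² + 100)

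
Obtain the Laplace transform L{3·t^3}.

L{t^n} = n!/s^(n+1), so L{t^3} = 6/s^4. Then L{3·t^3} = 3·6/s^4 = 18/s^4

Final answer: 18/s^4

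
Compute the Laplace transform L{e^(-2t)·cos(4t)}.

L{e^(at)·cos(ωt)} = (s-a)/((s-a)² + ω²), so L{e^(-2t)·cos(4t)} = (s+2)/((s+2)² + 16)

Final answer: (s+2)/((s+2)² + 16)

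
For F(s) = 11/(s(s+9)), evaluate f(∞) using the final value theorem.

f(∞) = lim_{s→0} s·11/(s(s+9)) = lim_{s→0} 11/(s+9) = 11/9 = 11/9

Final answer: 11/9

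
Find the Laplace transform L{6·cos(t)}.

L{cos(ωt)} = s/(s² + ω²), so L{cos(t)} = s/(s² + 1). Then L{6·cos(t)} = 6·s/(s² + 1) = 6s/(s² + 1)

Final answer: 6s/(s² + 1)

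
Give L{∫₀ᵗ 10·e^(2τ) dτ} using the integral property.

L{∫₀ᵗ f(τ)dτ} = F(s)/s with F(s) = 10/(s-2), so L{∫₀ᵗ 10·e^(2τ) dτ} = 10/(s(s-2))

Final answer: 10/(s(s-2))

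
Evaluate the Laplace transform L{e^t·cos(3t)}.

L{e^(at)·cos(ωt)} = (s-a)/((s-a)² + ω²), so L{e^t·cos(3t)} = (s-1)/((s-1)² + 9)

Final answer: (s-1)/((s-1)² + 9)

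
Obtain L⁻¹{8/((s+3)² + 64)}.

Form: b/((s-a)² + b²) → e^(at)sin(bt). With a=-3, b=8

Final answer: e^(-3t)·sin(8t)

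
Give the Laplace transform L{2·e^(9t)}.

L{e^(at)} = 1/(s-a), so L{e^(9t)} = 1/(s-9). Then L{2·e^(9t)} = 2/(s-9)

Final answer: 2/(s-9)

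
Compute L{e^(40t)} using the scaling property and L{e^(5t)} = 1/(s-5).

Using L{f(at)} = (1/a)F(s/a) with a=8 and f(t) = e^(5t): L{e^(40t)} = (1/8) · 1/((s/8)-5) = (1/8) · 8/(s-40) = 1/(s-40)

Final answer: 1/(s-40)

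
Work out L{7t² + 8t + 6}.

L{7t² + 8t + 6} = 7·2/s³ + 8/s² + 6/s = 14/s³ + 8/s² + 6/s

Final answer: 14/s³ + 8/s² + 6/s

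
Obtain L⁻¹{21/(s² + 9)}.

This is the form c·a/(s² + a²) with a = 3, c = 7. L⁻¹ = 7·sin(3t)

Final answer: 7·sin(3t)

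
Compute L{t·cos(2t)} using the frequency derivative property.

L{cos(2t)} = s/(s² + 4). Derivative: d/ds[s/(s² + 4)] = [(s² + 4) - s·2s]/(s² + 4)² = (4 - s²)/(s² + 4)². So L{t·cos(2t)} = -F'(s) = (s² - 4)/(s² + 4)²

Final answer: (s² - 4)/(s² + 4)²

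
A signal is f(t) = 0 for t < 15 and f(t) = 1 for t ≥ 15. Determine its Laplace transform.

f(t) = u(t-15). L{u(t-15)} = e^(-15s)/s, so L{f(t)} = e^(-15s)/s

Final answer: e^(-15s)/s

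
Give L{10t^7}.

L{t^n} = n!/s^(n+1). So L{10t^7} = 10·7!/s^8 = 50400/s^8

Final answer: 50400/s^8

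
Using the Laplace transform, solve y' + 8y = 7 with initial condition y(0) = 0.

sY + 8Y = 7/s. Y = 7/(s(s+8)). Partial fractions: Y = 7/8/s - 7/8/(s+8)

Final answer: y(t) = 7/8(1 - e^(-8t))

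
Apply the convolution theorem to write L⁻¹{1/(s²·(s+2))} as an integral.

1/(s²·(s+2)) = (1/s^2)·(1/(s+2)) = L{t}·L{e^(-2t)}. So f(t) = t*e^(-2t) = ∫₀ᵗ τ·e^(-2(t-τ)) dτ

Final answer: ∫₀ᵗ τ·e^(-2(t-τ)) dτ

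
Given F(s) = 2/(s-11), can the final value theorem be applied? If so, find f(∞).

sF(s) = 2s/(s-11) has a pole at s = 11 in the right half-plane. Theorem does NOT apply (unstable system; f(t) = 2·e^(11t) grows without bound).

Final answer: Not applicable (unstable)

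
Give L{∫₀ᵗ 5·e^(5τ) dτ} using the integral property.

L{∫₀ᵗ f(τ)dτ} = F(s)/s with F(s) = 5/(s-5), so L{∫₀ᵗ 5·e^(5τ) dτ} = 5/(s(s-5))

Final answer: 5/(s(s-5))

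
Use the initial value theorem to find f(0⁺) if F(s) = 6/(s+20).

f(0⁺) = lim_{s→∞} s·6/(s+20) = lim_{s→∞} 6s/(s+20) = 6

Final answer: 6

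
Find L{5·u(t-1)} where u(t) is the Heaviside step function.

L{u(t-a)} = e^(-as)/s. Here a=1, so L{u(t-1)} = e^(-s)/s, and L{5·u(t-1)} = 5·e^(-s)/s

Final answer: 5·e^(-s)/s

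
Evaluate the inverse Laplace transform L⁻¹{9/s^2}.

L⁻¹{n!/s^(n+1)} = t^n with n=1. So L⁻¹{1/s^2} = t, and L⁻¹{9/s^2} = (9/1)·t = 9·t

Final answer: 9·t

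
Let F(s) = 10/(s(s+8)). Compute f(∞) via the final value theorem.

f(∞) = lim_{s→0} s·10/(s(s+8)) = lim_{s→0} 10/(s+8) = 10/8 = 5/4

Final answer: 5/4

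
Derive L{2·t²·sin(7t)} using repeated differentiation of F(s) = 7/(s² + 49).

F(s) = 7/(s² + 49). F'(s) = -14s/(s² + 49)². F''(s) = -14(49 - 3s²)/(s² + 49)³ = (42s² - 686)/(s² + 49)³. So L{t²·sin(7t)} = (-1)² F''(s) = (42s² - 686)/(s² + 49)³. Then L{2·t²·sin(7t)} = 2·(42s² - 686)/(s² + 49)³ = (84s² - 1372)/(s² + 49)³

Final answer: (84s² - 1372)/(s² + 49)³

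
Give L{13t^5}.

L{t^n} = n!/s^(n+1). So L{13t^5} = 13·5!/s^6 = 1560/s^6

Final answer: 1560/s^6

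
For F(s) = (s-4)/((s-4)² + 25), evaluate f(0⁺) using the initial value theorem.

f(0⁺) = lim_{s→∞} sF(s) = lim_{s→∞} s(s-4)/((s-4)² + 25) = 1

Final answer: 1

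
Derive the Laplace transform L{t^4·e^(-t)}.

L{t^n·e^(at)} = n!/(s-a)^(n+1), so L{t^4·e^(-t)} = 24/(s+1)^5

Final answer: 24/(s+1)^5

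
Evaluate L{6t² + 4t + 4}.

L{6t² + 4t + 4} = 6·2/s³ + 4/s² + 4/s = 12/s³ + 4/s² + 4/s

Final answer: 12/s³ + 4/s² + 4/s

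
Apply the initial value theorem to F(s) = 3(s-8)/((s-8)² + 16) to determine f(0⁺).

f(0⁺) = lim_{s→∞} sF(s) = lim_{s→∞} 3s(s-8)/((s-8)² + 16) = 3

Final answer: 3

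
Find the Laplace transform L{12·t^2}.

L{t^n} = n!/s^(n+1), so L{t^2} = 2/s^3. Then L{12·t^2} = 12·2/s^3 = 24/s^3

Final answer: 24/s^3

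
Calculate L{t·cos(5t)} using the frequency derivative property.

L{cos(5t)} = s/(s² + 25). Derivative: d/ds[s/(s² + 25)] = [(s² + 25) - s·2s]/(s² + 25)² = (25 - s²)/(s² + 25)². So L{t·cos(5t)} = -F'(s) = (s² - 25)/(s² + 25)²

Final answer: (s² - 25)/(s² + 25)²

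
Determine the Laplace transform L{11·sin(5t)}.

L{sin(ωt)} = ω/(s² + ω²), so L{sin(5t)} = 5/(s² + 25). Then L{11·sin(5t)} = 11·5/(s² + 25) = 55/(s² + 25)

Final answer: 55/(s² + 25)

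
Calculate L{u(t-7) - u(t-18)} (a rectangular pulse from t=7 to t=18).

L{u(t-a)} = e^(-as)/s. L{u(t-7) - u(t-18)} = (e^(-7s) - e^(-18s))/s

Final answer: (e^(-7s) - e^(-18s))/s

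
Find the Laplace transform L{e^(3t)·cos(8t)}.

L{e^(at)·cos(ωt)} = (s-a)/((s-a)² + ω²), so L{e^(3t)·cos(8t)} = (s-3)/((s-3)² + 64)

Final answer: (s-3)/((s-3)² + 64)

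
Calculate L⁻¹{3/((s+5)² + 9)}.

Form: b/((s-a)² + b²) → e^(at)sin(bt). With a=-5, b=3

Final answer: e^(-5t)·sin(3t)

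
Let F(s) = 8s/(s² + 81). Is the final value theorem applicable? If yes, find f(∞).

The final value theorem requires all poles of sF(s) in the left half-plane. sF(s) = 8s²/(s² + 81) has poles at s = ±9i (imaginary axis). Theorem does NOT apply (oscillatory system).

Final answer: Not applicable (oscillatory)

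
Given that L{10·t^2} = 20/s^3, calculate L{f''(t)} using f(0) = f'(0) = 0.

L{f''(t)} = s²F(s) - sf(0) - f'(0) = s²·20/s^3 - 0 - 0 = 20/s

Final answer: 20/s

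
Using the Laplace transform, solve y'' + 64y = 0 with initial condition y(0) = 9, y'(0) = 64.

L{y''} + 64L{y} = 0. s²Y - 9s - 64 + 64Y = 0. Y(s² + 64) = 9s + 64. Y = (9s + 64)/(s² + 64). Inverting: y(t) = 9cos(8t) + 8sin(8t)

Final answer: y(t) = 9cos(8t) + 8sin(8t)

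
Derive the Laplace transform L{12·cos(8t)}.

L{cos(ωt)} = s/(s² + ω²), so L{cos(8t)} = s/(s² + 64). Then L{12·cos(8t)} = 12·s/(s² + 64) = 12s/(s² + 64)

Final answer: 12s/(s² + 64)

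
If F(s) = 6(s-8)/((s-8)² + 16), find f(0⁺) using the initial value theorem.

f(0⁺) = lim_{s→∞} sF(s) = lim_{s→∞} 6s(s-8)/((s-8)² + 16) = 6

Final answer: 6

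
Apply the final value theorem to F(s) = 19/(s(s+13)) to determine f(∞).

f(∞) = lim_{s→0} s·19/(s(s+13)) = lim_{s→0} 19/(s+13) = 19/13 = 19/13

Final answer: 19/13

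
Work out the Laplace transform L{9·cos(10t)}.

L{cos(ωt)} = s/(s² + ω²), so L{cos(10t)} = s/(s² + 100). Then L{9·cos(10t)} = 9·s/(s² + 100) = 9s/(s² + 100)

Final answer: 9s/(s² + 100)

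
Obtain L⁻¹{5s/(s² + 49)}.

This is the form c·s/(s² + a²) with a = 7, c = 5. L⁻¹ = 5·cos(7t)

Final answer: 5·cos(7t)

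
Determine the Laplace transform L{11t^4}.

L{11t^4} = 11 · L{t^4} = 11 · 24/s^5 = 264/s^5

Final answer: 264/s^5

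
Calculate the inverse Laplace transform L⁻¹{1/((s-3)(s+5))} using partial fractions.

Decompose: A/(s-3) + B/(s+5). A = 1/8, B = -1/8. f(t) = (e^(3t) - e^(-5t))/8

Final answer: (e^(3t) - e^(-5t))/8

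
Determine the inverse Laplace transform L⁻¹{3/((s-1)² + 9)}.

Using frequency shift, L⁻¹{3/((s-1)² + 9)} = e^t·sin(3t)

Final answer: e^t·sin(3t)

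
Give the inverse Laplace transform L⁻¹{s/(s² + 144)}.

L⁻¹{s/(s² + 144)} = cos(12t)

Final answer: cos(12t)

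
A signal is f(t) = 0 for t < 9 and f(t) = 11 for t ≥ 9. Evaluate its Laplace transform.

f(t) = 11·u(t-9). L{u(t-9)} = e^(-9s)/s, so L{f(t)} = 11·e^(-9s)/s

Final answer: 11·e^(-9s)/s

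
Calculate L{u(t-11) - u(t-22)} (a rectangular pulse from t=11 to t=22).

L{u(t-a)} = e^(-as)/s. L{u(t-11) - u(t-22)} = (e^(-11s) - e^(-22s))/s

Final answer: (e^(-11s) - e^(-22s))/s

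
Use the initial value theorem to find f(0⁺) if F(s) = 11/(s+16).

f(0⁺) = lim_{s→∞} s·11/(s+16) = lim_{s→∞} 11s/(s+16) = 11

Final answer: 11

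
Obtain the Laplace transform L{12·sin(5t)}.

L{sin(ωt)} = ω/(s² + ω²), so L{sin(5t)} = 5/(s² + 25). Then L{12·sin(5t)} = 12·5/(s² + 25) = 60/(s² + 25)

Final answer: 60/(s² + 25)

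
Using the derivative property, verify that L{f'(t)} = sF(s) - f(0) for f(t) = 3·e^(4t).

f'(t) = 12e^(4t). Direct: L{f'(t)} = 12/(s-4). Property: s·3/(s-4) - 3 = (3s - 3(s-4))/(s-4) = 12/(s-4). ✓

Final answer: 12/(s-4)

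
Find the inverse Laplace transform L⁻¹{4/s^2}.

L⁻¹{n!/s^(n+1)} = t^n with n=1. So L⁻¹{1/s^2} = t, and L⁻¹{4/s^2} = (4/1)·t = 4·t

Final answer: 4·t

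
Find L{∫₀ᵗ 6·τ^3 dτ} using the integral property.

L{∫₀ᵗ f(τ)dτ} = F(s)/s with f(t) = 6t^3. F(s) = 36/s^4, so L{∫₀ᵗ 6·τ^3 dτ} = (36/s^4)/s = 36/s^5. (Check: ∫₀ᵗ 6·τ^3 dτ = 6t^4/4.)

Final answer: 36/s^5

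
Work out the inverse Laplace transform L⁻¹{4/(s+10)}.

L⁻¹{1/(s-a)} = e^(at), so L⁻¹{1/(s+10)} = e^(-10t), and L⁻¹{4/(s+10)} = 4·e^(-10t)

Final answer: 4·e^(-10t)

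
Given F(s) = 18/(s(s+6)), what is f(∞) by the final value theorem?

f(∞) = lim_{s→0} s·18/(s(s+6)) = lim_{s→0} 18/(s+6) = 18/6 = 3

Final answer: 3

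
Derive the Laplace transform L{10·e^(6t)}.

L{e^(at)} = 1/(s-a), so L{e^(6t)} = 1/(s-6). Then L{10·e^(6t)} = 10/(s-6)

Final answer: 10/(s-6)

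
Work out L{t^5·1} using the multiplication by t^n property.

L{1} = 1/s. d^1/ds^1[1/s] = -1/s². d^2/ds^2[1/s] = 2/s^3. d^3/ds^3[1/s] = -6/s^4. d^4/ds^4[1/s] = 24/s^5. d^5/ds^5[1/s] = -120/s^6. So L{t^5} = (-1)^{5}·-120/s^6 = 120/s^6

Final answer: 120/s^6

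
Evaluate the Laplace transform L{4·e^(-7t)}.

L{e^(at)} = 1/(s-a), so L{e^(-7t)} = 1/(s+7). Then L{4·e^(-7t)} = 4/(s+7)

Final answer: 4/(s+7)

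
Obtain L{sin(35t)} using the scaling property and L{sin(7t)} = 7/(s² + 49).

Using L{f(at)} = (1/a)F(s/a) with a=5: L{sin(35t)} = (1/5) · 7/((s/5)² + 49) = (1/5) · 7·25/(s² + 1225) = 35/(s² + 1225)

Final answer: 35/(s² + 1225)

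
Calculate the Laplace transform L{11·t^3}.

L{t^n} = n!/s^(n+1), so L{t^3} = 6/s^4. Then L{11·t^3} = 11·6/s^4 = 66/s^4

Final answer: 66/s^4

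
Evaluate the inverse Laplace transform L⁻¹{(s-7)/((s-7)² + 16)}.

Using frequency shift, L⁻¹{(s-7)/((s-7)² + 16)} = e^(7t)·cos(4t)

Final answer: e^(7t)·cos(4t)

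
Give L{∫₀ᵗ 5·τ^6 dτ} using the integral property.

L{∫₀ᵗ f(τ)dτ} = F(s)/s with f(t) = 5t^6. F(s) = 3600/s^7, so L{∫₀ᵗ 5·τ^6 dτ} = (3600/s^7)/s = 3600/s^8. (Check: ∫₀ᵗ 5·τ^6 dτ = 5t^7/7.)

Final answer: 3600/s^8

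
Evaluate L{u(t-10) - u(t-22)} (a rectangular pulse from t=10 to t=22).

L{u(t-a)} = e^(-as)/s. L{u(t-10) - u(t-22)} = (e^(-10s) - e^(-22s))/s

Final answer: (e^(-10s) - e^(-22s))/s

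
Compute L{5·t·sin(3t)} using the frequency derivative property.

L{sin(3t)} = 3/(s² + 9). By L{t·f(t)} = -F'(s): -d/ds[3/(s² + 9)] = -(3)·(-2s)/(s² + 9)² = 6s/(s² + 9)². Then L{5·t·sin(3t)} = 5·6s/(s² + 9)² = 30s/(s² + 9)²

Final answer: 30s/(s² + 9)²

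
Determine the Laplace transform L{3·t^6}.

L{t^n} = n!/s^(n+1), so L{t^6} = 720/s^7. Then L{3·t^6} = 3·720/s^7 = 2160/s^7

Final answer: 2160/s^7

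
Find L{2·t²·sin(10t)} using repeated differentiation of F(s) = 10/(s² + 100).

F(s) = 10/(s² + 100). F'(s) = -20s/(s² + 100)². F''(s) = -20(100 - 3s²)/(s² + 100)³ = (60s² - 2000)/(s² + 100)³. So L{t²·sin(10t)} = (-1)² F''(s) = (60s² - 2000)/(s² + 100)³. Then L{2·t²·sin(10t)} = 2·(60s² - 2000)/(s² + 100)³ = (120s² - 4000)/(s² + 100)³

Final answer: (120s² - 4000)/(s² + 100)³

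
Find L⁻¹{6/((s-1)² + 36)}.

Form: b/((s-a)² + b²) → e^(at)sin(bt). With a=1, b=6

Final answer: e^t·sin(6t)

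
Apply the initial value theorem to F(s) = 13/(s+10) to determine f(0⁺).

f(0⁺) = lim_{s→∞} s·13/(s+10) = lim_{s→∞} 13s/(s+10) = 13

Final answer: 13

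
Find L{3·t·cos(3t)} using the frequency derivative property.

L{cos(3t)} = s/(s² + 9). Derivative: d/ds[s/(s² + 9)] = [(s² + 9) - s·2s]/(s² + 9)² = (9 - s²)/(s² + 9)². So L{t·cos(3t)} = -F'(s) = (s² - 9)/(s² + 9)². Then L{3·t·cos(3t)} = 3·(s² - 9)/(s² + 9)²

Final answer: 3·(s² - 9)/(s² + 9)²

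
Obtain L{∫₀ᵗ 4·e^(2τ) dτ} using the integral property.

L{∫₀ᵗ f(τ)dτ} = F(s)/s with F(s) = 4/(s-2), so L{∫₀ᵗ 4·e^(2τ) dτ} = 4/(s(s-2))

Final answer: 4/(s(s-2))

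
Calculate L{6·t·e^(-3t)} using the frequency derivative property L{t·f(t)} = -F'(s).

L{e^(-3t)} = 1/(s+3). By frequency derivative: L{t·e^(-3t)} = -d/ds[1/(s+3)] = -(-1)/(s+3)² = 1/(s+3)². Then L{6·t·e^(-3t)} = 6·1/(s+3)² = 6/(s+3)²

Final answer: 6/(s+3)²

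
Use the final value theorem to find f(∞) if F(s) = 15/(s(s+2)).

f(∞) = lim_{s→0} s·15/(s(s+2)) = lim_{s→0} 15/(s+2) = 15/2 = 15/2

Final answer: 15/2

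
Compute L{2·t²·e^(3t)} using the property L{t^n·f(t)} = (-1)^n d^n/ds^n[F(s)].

L{e^(3t)} = 1/(s-3). d/ds[1/(s-3)] = -1/(s-3)². d²/ds²[1/(s-3)] = 2/(s-3)³. So L{t²·e^(3t)} = (-1)² · 2/(s-3)³ = 2/(s-3)³. Then L{2·t²·e^(3t)} = 2·2/(s-3)³ = 4/(s-3)³

Final answer: 4/(s-3)³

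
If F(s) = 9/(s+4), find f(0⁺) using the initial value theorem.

f(0⁺) = lim_{s→∞} s·9/(s+4) = lim_{s→∞} 9s/(s+4) = 9

Final answer: 9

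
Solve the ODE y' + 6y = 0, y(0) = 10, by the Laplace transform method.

L{y'} + 6L{y} = 0. sY - 10 + 6Y = 0. Y(s+6) = 10. Y = 10/(s+6)

Final answer: y(t) = 10e^(-6t)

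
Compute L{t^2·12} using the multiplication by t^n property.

L{12} = 12/s. d^1/ds^1[1/s] = -1/s². d^2/ds^2[1/s] = 2/s^3. So L{t^2} = (-1)^{2}·2/s^3 = 2/s^3. Then L{t^2·12} = 12·2/s^3 = 24/s^3

Final answer: 24/s^3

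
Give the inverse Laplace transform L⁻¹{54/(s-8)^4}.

L⁻¹{n!/(s-a)^(n+1)} = t^n·e^(at) with n=3, a=8. So L⁻¹{6/(s-8)^4} = t^3·e^(8t), and L⁻¹{54/(s-8)^4} = (54/6)·t^3·e^(8t) = 9·t^3·e^(8t)

Final answer: 9·t^3·e^(8t)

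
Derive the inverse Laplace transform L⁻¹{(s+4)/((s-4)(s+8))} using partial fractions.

Using partial fractions, f(t) = (8e^(4t) + 4e^(-8t))/12

Final answer: (8e^(4t) + 4e^(-8t))/12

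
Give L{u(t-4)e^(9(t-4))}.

u(t-a)f(t-a) with f(t)=e^(9t). L{e^(9t)} = 1/(s-9). By time shift: e^(-4s)/(s-9)

Final answer: e^(-4s)/(s-9)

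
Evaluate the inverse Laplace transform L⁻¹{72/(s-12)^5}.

L⁻¹{n!/(s-a)^(n+1)} = t^n·e^(at) with n=4, a=12. So L⁻¹{24/(s-12)^5} = t^4·e^(12t), and L⁻¹{72/(s-12)^5} = (72/24)·t^4·e^(12t) = 3·t^4·e^(12t)

Final answer: 3·t^4·e^(12t)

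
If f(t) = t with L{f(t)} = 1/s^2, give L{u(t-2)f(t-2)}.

Time shift theorem: L{u(t-a)f(t-a)} = e^(-as)F(s). Here a=2, F(s) = 1/s^2, so L{u(t-2)f(t-2)} = e^(-2s)·1/s^2

Final answer: e^(-2s)·1/s^2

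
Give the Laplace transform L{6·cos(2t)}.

L{cos(ωt)} = s/(s² + ω²), so L{cos(2t)} = s/(s² + 4). Then L{6·cos(2t)} = 6·s/(s² + 4) = 6s/(s² + 4)

Final answer: 6s/(s² + 4)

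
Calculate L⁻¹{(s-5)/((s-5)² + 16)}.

Using frequency shift: L⁻¹{(s-a)/((s-a)² + b²)} = e^(at)cos(bt). Here a=5, b=4

Final answer: e^(5t)·cos(4t)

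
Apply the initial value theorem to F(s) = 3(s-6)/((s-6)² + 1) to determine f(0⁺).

f(0⁺) = lim_{s→∞} sF(s) = lim_{s→∞} 3s(s-6)/((s-6)² + 1) = 3

Final answer: 3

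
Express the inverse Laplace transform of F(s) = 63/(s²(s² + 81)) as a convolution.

63/(s²(s² + 81)) = (1/s²)·(63/(s² + 81)) = L{t}·L{7·sin(9t)}. So f(t) = t*(7·sin(9t)) = ∫₀ᵗ 7τ·sin(9(t-τ)) dτ

Final answer: ∫₀ᵗ 7τ·sin(9(t-τ)) dτ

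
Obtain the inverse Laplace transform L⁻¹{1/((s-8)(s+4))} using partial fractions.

Decompose: A/(s-8) + B/(s+4). A = 1/12, B = -1/12. f(t) = (e^(8t) - e^(-4t))/12

Final answer: (e^(8t) - e^(-4t))/12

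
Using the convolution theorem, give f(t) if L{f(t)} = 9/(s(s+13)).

9/(s(s+13)) = (9/s)·(1/(s+13)) = L{9}·L{e^(-13t)}. By convolution, f(t) = 9*e^(-13t) = ∫₀ᵗ 9·e^(-13τ) dτ = 9·(1 - e^(-13t))/13

Final answer: 9·(1 - e^(-13t))/13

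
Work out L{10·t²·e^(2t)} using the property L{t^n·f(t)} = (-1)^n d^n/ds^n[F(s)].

L{e^(2t)} = 1/(s-2). d/ds[1/(s-2)] = -1/(s-2)². d²/ds²[1/(s-2)] = 2/(s-2)³. So L{t²·e^(2t)} = (-1)² · 2/(s-2)³ = 2/(s-2)³. Then L{10·t²·e^(2t)} = 10·2/(s-2)³ = 20/(s-2)³

Final answer: 20/(s-2)³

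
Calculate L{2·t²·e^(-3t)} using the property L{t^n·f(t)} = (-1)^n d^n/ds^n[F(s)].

L{e^(-3t)} = 1/(s+3). d/ds[1/(s+3)] = -1/(s+3)². d²/ds²[1/(s+3)] = 2/(s+3)³. So L{t²·e^(-3t)} = (-1)² · 2/(s+3)³ = 2/(s+3)³. Then L{2·t²·e^(-3t)} = 2·2/(s+3)³ = 4/(s+3)³

Final answer: 4/(s+3)³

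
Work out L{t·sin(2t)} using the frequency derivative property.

L{sin(2t)} = 2/(s² + 4). By L{t·f(t)} = -F'(s): -d/ds[2/(s² + 4)] = -(2)·(-2s)/(s² + 4)² = 4s/(s² + 4)²

Final answer: 4s/(s² + 4)²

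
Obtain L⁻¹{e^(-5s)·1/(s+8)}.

L⁻¹{1/(s+8)} = e^(-8t). By the time shift theorem, L⁻¹{e^(-as)F(s)} = u(t-a)f(t-a) with a=5, so L⁻¹{e^(-5s)·1/(s+8)} = u(t-5)·e^(-8(t-5))

Final answer: u(t-5)·e^(-8(t-5))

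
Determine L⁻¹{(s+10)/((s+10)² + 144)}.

Using frequency shift: L⁻¹{(s-a)/((s-a)² + b²)} = e^(at)cos(bt). Here a=-10, b=12

Final answer: e^(-10t)·cos(12t)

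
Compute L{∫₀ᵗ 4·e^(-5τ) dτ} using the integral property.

L{∫₀ᵗ f(τ)dτ} = F(s)/s with F(s) = 4/(s+5), so L{∫₀ᵗ 4·e^(-5τ) dτ} = 4/(s(s+5))

Final answer: 4/(s(s+5))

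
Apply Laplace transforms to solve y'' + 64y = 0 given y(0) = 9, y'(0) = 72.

L{y''} + 64L{y} = 0. s²Y - 9s - 72 + 64Y = 0. Y(s² + 64) = 9s + 72. Y = (9s + 72)/(s² + 64). Inverting: y(t) = 9cos(8t) + 9sin(8t)

Final answer: y(t) = 9cos(8t) + 9sin(8t)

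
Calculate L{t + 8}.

L{t + 8} = L{t} + 8·L{1} = 1/s² + 8/s

Final answer: 1/s² + 8/s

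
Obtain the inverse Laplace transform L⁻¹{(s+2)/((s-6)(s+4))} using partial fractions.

Using partial fractions, f(t) = (8e^(6t) + 2e^(-4t))/10

Final answer: (8e^(6t) + 2e^(-4t))/10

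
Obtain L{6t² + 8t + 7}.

L{6t² + 8t + 7} = 6·2/s³ + 8/s² + 7/s = 12/s³ + 8/s² + 7/s

Final answer: 12/s³ + 8/s² + 7/s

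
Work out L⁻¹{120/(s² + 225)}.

This is the form c·a/(s² + a²) with a = 15, c = 8. L⁻¹ = 8·sin(15t)

Final answer: 8·sin(15t)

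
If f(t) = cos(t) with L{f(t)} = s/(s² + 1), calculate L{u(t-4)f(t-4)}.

Time shift theorem: L{u(t-a)f(t-a)} = e^(-as)F(s). Here a=4, F(s) = s/(s² + 1), so L{u(t-4)f(t-4)} = e^(-4s)·s/(s² + 1)

Final answer: e^(-4s)·s/(s² + 1)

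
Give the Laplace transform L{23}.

L{23} = 23 · L{1} = 23/s

Final answer: 23/s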